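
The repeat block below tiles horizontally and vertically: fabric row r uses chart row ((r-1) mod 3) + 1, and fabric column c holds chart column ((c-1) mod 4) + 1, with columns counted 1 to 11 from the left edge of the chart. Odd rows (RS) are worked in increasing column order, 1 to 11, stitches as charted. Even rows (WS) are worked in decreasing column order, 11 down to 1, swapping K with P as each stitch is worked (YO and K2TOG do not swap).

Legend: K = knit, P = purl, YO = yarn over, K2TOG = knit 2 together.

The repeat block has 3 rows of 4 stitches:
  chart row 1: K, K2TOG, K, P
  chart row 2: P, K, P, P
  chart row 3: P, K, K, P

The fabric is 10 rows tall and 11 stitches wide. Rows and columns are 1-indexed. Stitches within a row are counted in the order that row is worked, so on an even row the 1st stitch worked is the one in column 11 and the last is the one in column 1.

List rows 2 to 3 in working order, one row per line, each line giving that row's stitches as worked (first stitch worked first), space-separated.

Row 2: chart row 2, WS - tiled (columns 1-11): P K P P P K P P P K P; work from column 11 back to 1 with K<->P swapped.
Row 3: chart row 3, RS - tile across columns 1-11 and work as-is.

Rows as worked:
K P K K K P K K K P K
P K K P P K K P P K K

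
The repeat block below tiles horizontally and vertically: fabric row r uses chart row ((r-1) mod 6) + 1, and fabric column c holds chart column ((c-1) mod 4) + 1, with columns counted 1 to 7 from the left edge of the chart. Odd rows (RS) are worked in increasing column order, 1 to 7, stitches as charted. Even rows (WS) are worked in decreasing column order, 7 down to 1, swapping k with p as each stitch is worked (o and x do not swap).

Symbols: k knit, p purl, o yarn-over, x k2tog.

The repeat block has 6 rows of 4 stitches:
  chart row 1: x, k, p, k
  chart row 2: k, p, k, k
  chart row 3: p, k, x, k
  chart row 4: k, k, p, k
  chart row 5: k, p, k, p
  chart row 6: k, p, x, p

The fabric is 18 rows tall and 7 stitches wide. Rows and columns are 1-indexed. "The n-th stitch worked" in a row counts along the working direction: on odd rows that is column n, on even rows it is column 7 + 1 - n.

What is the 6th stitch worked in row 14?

Stitch:
k

Derivation:
For row 14: chart row = ((14-1) mod 6) + 1 = 2; this is a WS (even) row.
Chart row 2 tiled across columns 1-7: k p k k k p k
WS: work from column 7 back to column 1 (reverse the tiled row), swapping k<->p (o and x unchanged).
Row 14 as worked: p k p p p k p
Stitch 6 in working order -> k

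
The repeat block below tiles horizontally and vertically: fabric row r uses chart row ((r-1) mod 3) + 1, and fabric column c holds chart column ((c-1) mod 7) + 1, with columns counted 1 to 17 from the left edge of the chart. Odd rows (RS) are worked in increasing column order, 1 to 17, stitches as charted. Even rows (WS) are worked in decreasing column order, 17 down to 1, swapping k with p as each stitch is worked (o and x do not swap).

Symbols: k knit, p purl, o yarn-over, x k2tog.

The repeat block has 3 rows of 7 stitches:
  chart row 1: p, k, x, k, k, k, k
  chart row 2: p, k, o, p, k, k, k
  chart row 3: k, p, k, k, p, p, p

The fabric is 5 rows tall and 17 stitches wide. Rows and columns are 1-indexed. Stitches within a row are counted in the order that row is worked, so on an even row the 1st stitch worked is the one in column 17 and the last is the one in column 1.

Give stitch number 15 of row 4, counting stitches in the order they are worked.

Row 4 uses chart row ((4-1) mod 3)+1 = 1. Row 4 is even, so WS.
Chart row 1 tiled across columns 1-17: p k x k k k k p k x k k k k p k x
WS: work from column 17 back to column 1 (reverse the tiled row), swapping k<->p (o and x unchanged).
Row 4 as worked: x p k p p p p x p k p p p p x p k
The 15th stitch worked is x.

== STITCH ==
x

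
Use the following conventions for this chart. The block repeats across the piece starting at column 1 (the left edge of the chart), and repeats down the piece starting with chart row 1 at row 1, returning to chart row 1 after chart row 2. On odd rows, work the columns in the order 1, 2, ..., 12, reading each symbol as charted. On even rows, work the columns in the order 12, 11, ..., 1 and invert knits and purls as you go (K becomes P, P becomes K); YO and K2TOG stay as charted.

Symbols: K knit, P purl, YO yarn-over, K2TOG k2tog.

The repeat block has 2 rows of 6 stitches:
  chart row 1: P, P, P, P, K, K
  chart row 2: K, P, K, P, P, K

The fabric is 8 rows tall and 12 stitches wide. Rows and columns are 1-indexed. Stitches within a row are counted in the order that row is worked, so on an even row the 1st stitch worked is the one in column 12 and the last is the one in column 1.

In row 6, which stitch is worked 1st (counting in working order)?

Result:
P

Derivation:
For row 6: chart row = ((6-1) mod 2) + 1 = 2; this is a WS (even) row.
Chart row 2 tiled across columns 1-12: K P K P P K K P K P P K
Wrong side: read the tiled row from column 12 down to 1 and exchange K with P (leave YO, K2TOG).
Row 6 as worked: P K K P K P P K K P K P
Stitch 1 in working order -> P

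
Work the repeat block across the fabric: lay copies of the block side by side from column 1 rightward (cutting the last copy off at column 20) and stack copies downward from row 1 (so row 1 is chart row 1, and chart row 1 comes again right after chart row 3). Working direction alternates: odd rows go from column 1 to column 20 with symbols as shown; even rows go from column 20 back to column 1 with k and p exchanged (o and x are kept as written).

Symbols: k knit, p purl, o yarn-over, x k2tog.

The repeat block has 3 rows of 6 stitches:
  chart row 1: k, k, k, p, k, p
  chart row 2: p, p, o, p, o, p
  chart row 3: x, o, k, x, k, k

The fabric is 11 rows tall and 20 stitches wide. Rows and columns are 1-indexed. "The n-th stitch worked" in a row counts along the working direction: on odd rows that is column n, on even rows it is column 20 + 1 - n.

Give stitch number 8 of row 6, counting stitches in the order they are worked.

Result:
x

Derivation:
For row 6: chart row = ((6-1) mod 3) + 1 = 3; this is a WS (even) row.
Chart row 3 tiled across columns 1-20: x o k x k k x o k x k k x o k x k k x o
WS row: flip the tiled sequence (start at column 20) and apply k<->p; o and x stay.
Row 6 as worked: o x p p x p o x p p x p o x p p x p o x
The 8th stitch worked is x.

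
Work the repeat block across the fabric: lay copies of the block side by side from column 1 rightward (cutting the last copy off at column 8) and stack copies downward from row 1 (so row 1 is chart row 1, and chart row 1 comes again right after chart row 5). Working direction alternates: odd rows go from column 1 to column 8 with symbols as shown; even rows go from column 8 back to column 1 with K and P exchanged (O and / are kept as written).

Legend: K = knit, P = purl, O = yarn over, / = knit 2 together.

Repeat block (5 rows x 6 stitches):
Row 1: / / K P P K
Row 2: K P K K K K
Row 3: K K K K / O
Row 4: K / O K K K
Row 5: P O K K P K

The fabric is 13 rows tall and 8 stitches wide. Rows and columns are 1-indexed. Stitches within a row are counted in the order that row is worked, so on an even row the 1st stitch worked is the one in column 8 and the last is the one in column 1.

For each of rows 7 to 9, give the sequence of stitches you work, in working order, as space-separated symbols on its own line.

== ROWS AS WORKED ==
K P K K K K K P
P P O / P P P P
K / O K K K K /

Derivation:
Row 7: chart row 2, RS - tile across columns 1-8 and work as-is.
Row 8: chart row 3, WS - tiled (columns 1-8): K K K K / O K K; work from column 8 back to 1 with K<->P swapped.
Row 9: chart row 4, RS - tile across columns 1-8 and work as-is.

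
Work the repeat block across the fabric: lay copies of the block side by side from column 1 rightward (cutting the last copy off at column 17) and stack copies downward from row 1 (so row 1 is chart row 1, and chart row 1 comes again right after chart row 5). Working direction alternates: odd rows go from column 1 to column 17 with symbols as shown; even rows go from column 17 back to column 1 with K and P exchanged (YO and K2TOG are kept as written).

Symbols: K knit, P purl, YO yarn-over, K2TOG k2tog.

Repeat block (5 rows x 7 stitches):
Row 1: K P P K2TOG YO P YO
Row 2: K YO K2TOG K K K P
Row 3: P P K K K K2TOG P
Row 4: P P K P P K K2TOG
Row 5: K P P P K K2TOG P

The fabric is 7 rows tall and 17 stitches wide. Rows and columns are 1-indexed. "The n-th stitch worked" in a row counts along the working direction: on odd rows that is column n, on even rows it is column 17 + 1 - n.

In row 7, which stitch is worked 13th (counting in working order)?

Result:
K

Derivation:
Row 7: (7-1) mod 5 = 1, so use chart row 2. Odd row -> RS.
Chart row 2 tiled across columns 1-17: K YO K2TOG K K K P K YO K2TOG K K K P K YO K2TOG
RS: work column 1 to column 17, symbols as charted — the tiled row is the row as worked.
The 13th stitch worked is K.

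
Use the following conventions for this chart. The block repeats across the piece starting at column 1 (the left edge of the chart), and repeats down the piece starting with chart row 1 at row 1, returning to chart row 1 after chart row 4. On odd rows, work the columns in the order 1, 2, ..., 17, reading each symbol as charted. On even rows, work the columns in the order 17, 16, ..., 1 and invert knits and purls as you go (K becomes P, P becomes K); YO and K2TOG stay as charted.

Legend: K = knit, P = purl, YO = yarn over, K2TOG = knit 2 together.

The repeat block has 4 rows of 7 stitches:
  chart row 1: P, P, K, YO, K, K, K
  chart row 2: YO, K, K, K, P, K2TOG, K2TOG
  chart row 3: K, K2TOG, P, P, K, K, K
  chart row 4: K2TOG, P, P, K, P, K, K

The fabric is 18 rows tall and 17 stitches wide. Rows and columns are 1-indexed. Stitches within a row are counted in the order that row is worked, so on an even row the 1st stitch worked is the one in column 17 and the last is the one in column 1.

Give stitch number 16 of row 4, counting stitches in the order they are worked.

== STITCH ==
K

Derivation:
Row 4 uses chart row ((4-1) mod 4)+1 = 4. Row 4 is even, so WS.
Chart row 4 tiled across columns 1-17: K2TOG P P K P K K K2TOG P P K P K K K2TOG P P
Wrong side: read the tiled row from column 17 down to 1 and exchange K with P (leave YO, K2TOG).
Row 4 as worked: K K K2TOG P P K P K K K2TOG P P K P K K K2TOG
The 16th stitch worked is K.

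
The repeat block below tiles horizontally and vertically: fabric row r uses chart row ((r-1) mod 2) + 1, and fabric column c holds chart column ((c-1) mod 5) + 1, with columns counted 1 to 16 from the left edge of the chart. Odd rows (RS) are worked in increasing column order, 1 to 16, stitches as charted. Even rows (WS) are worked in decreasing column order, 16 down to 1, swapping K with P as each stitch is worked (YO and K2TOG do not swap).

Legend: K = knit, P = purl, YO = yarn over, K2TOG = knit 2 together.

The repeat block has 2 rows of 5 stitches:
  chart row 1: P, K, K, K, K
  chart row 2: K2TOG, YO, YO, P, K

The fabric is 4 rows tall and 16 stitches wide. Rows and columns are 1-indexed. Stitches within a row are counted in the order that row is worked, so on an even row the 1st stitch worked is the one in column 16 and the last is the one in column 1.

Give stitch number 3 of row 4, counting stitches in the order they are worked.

Stitch:
K

Derivation:
Row 4 uses chart row ((4-1) mod 2)+1 = 2. Row 4 is even, so WS.
Chart row 2 tiled across columns 1-16: K2TOG YO YO P K K2TOG YO YO P K K2TOG YO YO P K K2TOG
WS row: flip the tiled sequence (start at column 16) and apply K<->P; YO and K2TOG stay.
Row 4 as worked: K2TOG P K YO YO K2TOG P K YO YO K2TOG P K YO YO K2TOG
The 3rd stitch worked is K.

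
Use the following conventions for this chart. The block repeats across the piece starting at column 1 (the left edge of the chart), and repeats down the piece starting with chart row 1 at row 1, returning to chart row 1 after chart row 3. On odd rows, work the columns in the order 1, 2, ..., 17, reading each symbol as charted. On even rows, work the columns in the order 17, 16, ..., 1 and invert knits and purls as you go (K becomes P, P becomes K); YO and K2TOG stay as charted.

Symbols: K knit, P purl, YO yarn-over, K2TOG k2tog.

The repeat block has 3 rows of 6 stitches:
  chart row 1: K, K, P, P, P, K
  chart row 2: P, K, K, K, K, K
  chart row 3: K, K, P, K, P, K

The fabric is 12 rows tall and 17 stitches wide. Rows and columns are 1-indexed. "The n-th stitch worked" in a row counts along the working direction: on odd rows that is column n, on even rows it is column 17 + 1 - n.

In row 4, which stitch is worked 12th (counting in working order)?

== STITCH ==
P

Derivation:
For row 4: chart row = ((4-1) mod 3) + 1 = 1; this is a WS (even) row.
Chart row 1 tiled across columns 1-17: K K P P P K K K P P P K K K P P P
Wrong side: read the tiled row from column 17 down to 1 and exchange K with P (leave YO, K2TOG).
Row 4 as worked: K K K P P P K K K P P P K K K P P
Stitch 12 in working order -> P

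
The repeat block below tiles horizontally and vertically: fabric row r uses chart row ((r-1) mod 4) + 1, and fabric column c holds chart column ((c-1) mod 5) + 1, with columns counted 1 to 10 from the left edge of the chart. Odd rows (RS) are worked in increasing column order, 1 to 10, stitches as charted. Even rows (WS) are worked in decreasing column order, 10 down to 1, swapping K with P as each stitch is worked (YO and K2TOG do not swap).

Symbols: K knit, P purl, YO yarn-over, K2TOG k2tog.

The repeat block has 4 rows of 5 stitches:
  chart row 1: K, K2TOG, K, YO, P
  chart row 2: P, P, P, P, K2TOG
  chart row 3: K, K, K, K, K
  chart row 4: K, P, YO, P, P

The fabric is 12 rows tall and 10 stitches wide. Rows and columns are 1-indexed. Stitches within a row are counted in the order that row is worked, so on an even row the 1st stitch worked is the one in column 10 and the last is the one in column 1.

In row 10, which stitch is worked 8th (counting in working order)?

For row 10: chart row = ((10-1) mod 4) + 1 = 2; this is a WS (even) row.
Chart row 2 tiled across columns 1-10: P P P P K2TOG P P P P K2TOG
WS: work from column 10 back to column 1 (reverse the tiled row), swapping K<->P (YO and K2TOG unchanged).
Row 10 as worked: K2TOG K K K K K2TOG K K K K
Stitch 8 in working order -> K

Result:
K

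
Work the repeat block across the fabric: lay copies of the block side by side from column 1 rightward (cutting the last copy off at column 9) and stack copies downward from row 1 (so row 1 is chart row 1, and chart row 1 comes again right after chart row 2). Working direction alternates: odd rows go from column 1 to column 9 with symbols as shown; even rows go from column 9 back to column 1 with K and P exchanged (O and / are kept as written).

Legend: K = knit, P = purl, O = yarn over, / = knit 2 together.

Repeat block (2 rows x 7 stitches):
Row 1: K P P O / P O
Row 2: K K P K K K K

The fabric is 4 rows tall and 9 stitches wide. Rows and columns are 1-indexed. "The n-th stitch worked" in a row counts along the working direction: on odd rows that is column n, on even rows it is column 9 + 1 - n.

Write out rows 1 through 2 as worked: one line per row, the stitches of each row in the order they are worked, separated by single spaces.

Row 1: chart row 1, RS - tile across columns 1-9 and work as-is.
Row 2: chart row 2, WS - tiled (columns 1-9): K K P K K K K K K; work from column 9 back to 1 with K<->P swapped.

Rows as worked:
K P P O / P O K P
P P P P P P K P P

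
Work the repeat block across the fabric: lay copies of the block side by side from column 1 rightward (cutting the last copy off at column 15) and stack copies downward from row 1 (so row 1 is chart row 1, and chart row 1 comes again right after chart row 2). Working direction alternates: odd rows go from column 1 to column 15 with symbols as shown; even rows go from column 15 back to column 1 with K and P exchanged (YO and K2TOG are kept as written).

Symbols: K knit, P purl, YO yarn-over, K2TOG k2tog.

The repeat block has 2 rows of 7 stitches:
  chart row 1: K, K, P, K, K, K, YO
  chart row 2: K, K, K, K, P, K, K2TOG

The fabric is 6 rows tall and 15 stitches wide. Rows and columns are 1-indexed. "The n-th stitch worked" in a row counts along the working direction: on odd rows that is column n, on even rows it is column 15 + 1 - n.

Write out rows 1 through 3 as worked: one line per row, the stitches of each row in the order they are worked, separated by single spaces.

Row 1: chart row 1, RS - tile across columns 1-15 and work as-is.
Row 2: chart row 2, WS - tiled (columns 1-15): K K K K P K K2TOG K K K K P K K2TOG K; work from column 15 back to 1 with K<->P swapped.
Row 3: chart row 1, RS - tile across columns 1-15 and work as-is.

Result:
K K P K K K YO K K P K K K YO K
P K2TOG P K P P P P K2TOG P K P P P P
K K P K K K YO K K P K K K YO K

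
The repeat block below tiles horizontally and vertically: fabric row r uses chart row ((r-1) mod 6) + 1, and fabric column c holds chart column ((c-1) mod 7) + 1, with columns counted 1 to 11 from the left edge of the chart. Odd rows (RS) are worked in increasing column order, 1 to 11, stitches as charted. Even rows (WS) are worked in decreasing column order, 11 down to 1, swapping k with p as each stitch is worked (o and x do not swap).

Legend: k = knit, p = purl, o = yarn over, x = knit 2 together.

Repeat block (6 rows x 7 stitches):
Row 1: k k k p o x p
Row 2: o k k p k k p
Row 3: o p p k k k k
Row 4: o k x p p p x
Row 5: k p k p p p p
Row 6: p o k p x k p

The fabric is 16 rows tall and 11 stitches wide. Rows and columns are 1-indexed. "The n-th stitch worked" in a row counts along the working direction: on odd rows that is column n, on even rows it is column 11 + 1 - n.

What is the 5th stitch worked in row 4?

Stitch:
x

Derivation:
For row 4: chart row = ((4-1) mod 6) + 1 = 4; this is a WS (even) row.
Chart row 4 tiled across columns 1-11: o k x p p p x o k x p
WS: work from column 11 back to column 1 (reverse the tiled row), swapping k<->p (o and x unchanged).
Row 4 as worked: k x p o x k k k x p o
The 5th stitch worked is x.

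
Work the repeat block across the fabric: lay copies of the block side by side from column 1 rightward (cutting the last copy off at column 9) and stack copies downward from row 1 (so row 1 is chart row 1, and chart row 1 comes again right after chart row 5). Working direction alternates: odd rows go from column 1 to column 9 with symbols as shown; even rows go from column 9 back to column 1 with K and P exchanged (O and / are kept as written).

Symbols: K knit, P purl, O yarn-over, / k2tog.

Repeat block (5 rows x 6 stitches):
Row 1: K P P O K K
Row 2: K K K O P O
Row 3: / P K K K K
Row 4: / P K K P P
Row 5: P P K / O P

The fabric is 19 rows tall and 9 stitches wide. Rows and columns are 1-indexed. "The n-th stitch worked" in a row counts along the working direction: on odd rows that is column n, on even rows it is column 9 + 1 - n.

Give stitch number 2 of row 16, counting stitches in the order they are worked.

Row 16 uses chart row ((16-1) mod 5)+1 = 1. Row 16 is even, so WS.
Chart row 1 tiled across columns 1-9: K P P O K K K P P
WS: work from column 9 back to column 1 (reverse the tiled row), swapping K<->P (O and / unchanged).
Row 16 as worked: K K P P P O K K P
The 2nd stitch worked is K.

== STITCH ==
K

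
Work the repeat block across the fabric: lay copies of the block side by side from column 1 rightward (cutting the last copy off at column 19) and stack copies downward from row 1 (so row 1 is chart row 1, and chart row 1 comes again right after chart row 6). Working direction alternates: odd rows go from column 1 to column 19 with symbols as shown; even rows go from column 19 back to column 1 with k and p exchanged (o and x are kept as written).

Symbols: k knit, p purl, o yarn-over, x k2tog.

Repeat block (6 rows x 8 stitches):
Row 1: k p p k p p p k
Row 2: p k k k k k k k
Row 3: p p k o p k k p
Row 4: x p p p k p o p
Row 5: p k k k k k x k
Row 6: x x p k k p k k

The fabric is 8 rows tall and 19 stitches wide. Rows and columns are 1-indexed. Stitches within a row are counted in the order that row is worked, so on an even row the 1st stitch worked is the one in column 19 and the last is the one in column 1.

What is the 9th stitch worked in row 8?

For row 8: chart row = ((8-1) mod 6) + 1 = 2; this is a WS (even) row.
Chart row 2 tiled across columns 1-19: p k k k k k k k p k k k k k k k p k k
WS: work from column 19 back to column 1 (reverse the tiled row), swapping k<->p (o and x unchanged).
Row 8 as worked: p p k p p p p p p p k p p p p p p p k
Stitch 9 in working order -> p

Result:
p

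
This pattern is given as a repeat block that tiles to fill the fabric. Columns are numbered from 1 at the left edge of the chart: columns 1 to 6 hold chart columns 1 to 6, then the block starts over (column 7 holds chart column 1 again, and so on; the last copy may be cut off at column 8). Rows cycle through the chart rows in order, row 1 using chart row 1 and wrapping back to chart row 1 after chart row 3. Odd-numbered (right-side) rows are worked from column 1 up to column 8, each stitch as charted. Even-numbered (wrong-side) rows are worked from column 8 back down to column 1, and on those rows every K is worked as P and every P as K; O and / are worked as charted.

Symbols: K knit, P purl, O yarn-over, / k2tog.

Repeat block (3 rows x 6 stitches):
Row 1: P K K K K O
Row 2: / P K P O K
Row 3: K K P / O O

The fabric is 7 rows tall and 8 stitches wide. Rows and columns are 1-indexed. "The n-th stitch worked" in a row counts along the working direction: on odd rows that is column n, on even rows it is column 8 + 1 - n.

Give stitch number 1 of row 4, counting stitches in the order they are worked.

Result:
P

Derivation:
For row 4: chart row = ((4-1) mod 3) + 1 = 1; this is a WS (even) row.
Chart row 1 tiled across columns 1-8: P K K K K O P K
Wrong side: read the tiled row from column 8 down to 1 and exchange K with P (leave O, /).
Row 4 as worked: P K O P P P P K
Stitch 1 in working order -> P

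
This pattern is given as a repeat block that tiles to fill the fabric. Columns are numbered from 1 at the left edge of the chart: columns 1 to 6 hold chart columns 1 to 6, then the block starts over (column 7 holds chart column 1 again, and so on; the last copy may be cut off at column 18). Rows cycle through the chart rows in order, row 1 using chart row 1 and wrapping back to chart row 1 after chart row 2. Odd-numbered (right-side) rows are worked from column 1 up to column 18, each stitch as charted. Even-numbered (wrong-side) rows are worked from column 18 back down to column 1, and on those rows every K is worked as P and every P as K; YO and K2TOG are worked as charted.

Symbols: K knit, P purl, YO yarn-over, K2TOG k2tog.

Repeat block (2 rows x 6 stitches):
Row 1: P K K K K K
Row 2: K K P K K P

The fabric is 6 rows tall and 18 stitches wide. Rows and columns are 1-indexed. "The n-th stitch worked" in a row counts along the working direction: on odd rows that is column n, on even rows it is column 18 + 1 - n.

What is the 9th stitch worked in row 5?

Result:
K

Derivation:
Row 5: (5-1) mod 2 = 0, so use chart row 1. Odd row -> RS.
Chart row 1 tiled across columns 1-18: P K K K K K P K K K K K P K K K K K
RS: work column 1 to column 18, symbols as charted — the tiled row is the row as worked.
The 9th stitch worked is K.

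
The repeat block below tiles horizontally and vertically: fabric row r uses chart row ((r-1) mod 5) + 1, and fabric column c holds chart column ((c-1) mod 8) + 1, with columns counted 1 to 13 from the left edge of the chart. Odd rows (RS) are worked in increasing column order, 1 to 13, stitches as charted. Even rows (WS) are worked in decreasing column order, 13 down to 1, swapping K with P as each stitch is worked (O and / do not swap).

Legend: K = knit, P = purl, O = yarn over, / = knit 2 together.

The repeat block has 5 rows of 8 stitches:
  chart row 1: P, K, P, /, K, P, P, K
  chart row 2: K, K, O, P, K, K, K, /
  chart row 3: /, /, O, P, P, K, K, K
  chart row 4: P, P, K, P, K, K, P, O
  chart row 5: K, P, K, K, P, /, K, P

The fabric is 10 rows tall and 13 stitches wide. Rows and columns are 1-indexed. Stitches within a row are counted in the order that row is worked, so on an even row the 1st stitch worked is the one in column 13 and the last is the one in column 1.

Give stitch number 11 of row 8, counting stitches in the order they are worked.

== STITCH ==
O

Derivation:
Row 8 uses chart row ((8-1) mod 5)+1 = 3. Row 8 is even, so WS.
Chart row 3 tiled across columns 1-13: / / O P P K K K / / O P P
Wrong side: read the tiled row from column 13 down to 1 and exchange K with P (leave O, /).
Row 8 as worked: K K O / / P P P K K O / /
The 11th stitch worked is O.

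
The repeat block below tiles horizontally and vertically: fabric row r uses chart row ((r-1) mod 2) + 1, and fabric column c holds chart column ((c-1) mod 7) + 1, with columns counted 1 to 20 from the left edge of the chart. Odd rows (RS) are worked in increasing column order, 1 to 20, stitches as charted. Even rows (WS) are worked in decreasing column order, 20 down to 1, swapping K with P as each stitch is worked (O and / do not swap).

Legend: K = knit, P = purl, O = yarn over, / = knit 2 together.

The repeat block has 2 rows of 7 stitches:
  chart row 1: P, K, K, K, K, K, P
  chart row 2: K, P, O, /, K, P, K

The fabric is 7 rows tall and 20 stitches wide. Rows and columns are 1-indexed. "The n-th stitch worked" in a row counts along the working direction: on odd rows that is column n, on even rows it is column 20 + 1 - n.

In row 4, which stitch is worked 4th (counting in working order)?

Row 4 uses chart row ((4-1) mod 2)+1 = 2. Row 4 is even, so WS.
Chart row 2 tiled across columns 1-20: K P O / K P K K P O / K P K K P O / K P
WS: work from column 20 back to column 1 (reverse the tiled row), swapping K<->P (O and / unchanged).
Row 4 as worked: K P / O K P P K P / O K P P K P / O K P
Counting 4 along the worked row gives O.

Stitch:
O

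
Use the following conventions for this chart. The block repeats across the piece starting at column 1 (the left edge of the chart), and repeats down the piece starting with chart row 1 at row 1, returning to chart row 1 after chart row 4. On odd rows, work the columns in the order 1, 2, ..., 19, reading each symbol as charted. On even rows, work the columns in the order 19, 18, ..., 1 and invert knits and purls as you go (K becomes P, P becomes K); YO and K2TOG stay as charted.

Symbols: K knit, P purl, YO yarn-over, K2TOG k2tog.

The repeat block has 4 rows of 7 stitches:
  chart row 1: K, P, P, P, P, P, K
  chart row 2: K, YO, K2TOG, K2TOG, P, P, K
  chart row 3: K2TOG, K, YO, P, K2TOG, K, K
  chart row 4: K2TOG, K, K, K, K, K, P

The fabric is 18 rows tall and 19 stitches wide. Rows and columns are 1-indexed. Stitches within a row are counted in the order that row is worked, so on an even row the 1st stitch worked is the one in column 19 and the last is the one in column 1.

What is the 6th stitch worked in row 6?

== STITCH ==
P

Derivation:
Row 6: (6-1) mod 4 = 1, so use chart row 2. Even row -> WS.
Chart row 2 tiled across columns 1-19: K YO K2TOG K2TOG P P K K YO K2TOG K2TOG P P K K YO K2TOG K2TOG P
Wrong side: read the tiled row from column 19 down to 1 and exchange K with P (leave YO, K2TOG).
Row 6 as worked: K K2TOG K2TOG YO P P K K K2TOG K2TOG YO P P K K K2TOG K2TOG YO P
Stitch 6 in working order -> P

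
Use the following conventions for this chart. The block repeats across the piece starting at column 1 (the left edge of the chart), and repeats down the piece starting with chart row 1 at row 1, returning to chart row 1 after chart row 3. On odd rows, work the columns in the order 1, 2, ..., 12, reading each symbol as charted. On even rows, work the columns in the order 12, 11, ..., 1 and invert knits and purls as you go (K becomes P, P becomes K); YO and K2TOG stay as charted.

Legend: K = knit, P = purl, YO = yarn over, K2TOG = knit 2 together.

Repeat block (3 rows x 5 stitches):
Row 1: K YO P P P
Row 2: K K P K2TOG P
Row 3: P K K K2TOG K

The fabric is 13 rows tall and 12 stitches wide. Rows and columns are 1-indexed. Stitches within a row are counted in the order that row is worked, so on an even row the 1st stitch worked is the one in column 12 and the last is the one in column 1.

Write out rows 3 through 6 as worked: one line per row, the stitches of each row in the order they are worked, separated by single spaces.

Row 3: chart row 3, RS - tile across columns 1-12 and work as-is.
Row 4: chart row 1, WS - tiled (columns 1-12): K YO P P P K YO P P P K YO; work from column 12 back to 1 with K<->P swapped.
Row 5: chart row 2, RS - tile across columns 1-12 and work as-is.
Row 6: chart row 3, WS - tiled (columns 1-12): P K K K2TOG K P K K K2TOG K P K; work from column 12 back to 1 with K<->P swapped.

== ROWS AS WORKED ==
P K K K2TOG K P K K K2TOG K P K
YO P K K K YO P K K K YO P
K K P K2TOG P K K P K2TOG P K K
P K P K2TOG P P K P K2TOG P P K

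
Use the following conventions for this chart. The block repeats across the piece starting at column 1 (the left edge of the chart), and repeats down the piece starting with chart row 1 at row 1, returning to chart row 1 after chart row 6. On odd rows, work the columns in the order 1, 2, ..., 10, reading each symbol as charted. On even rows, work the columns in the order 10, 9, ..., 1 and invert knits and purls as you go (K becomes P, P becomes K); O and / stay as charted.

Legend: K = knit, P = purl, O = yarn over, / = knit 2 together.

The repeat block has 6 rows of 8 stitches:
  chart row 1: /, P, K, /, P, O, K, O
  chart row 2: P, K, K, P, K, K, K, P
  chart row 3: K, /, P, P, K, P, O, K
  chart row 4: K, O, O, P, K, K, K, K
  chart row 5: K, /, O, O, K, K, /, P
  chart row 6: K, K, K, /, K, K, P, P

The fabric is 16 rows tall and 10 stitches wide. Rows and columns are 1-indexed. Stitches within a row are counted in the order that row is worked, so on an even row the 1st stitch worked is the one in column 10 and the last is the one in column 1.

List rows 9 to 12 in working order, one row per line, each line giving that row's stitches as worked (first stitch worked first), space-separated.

Row 9: chart row 3, RS - tile across columns 1-10 and work as-is.
Row 10: chart row 4, WS - tiled (columns 1-10): K O O P K K K K K O; work from column 10 back to 1 with K<->P swapped.
Row 11: chart row 5, RS - tile across columns 1-10 and work as-is.
Row 12: chart row 6, WS - tiled (columns 1-10): K K K / K K P P K K; work from column 10 back to 1 with K<->P swapped.

Result:
K / P P K P O K K /
O P P P P P K O O P
K / O O K K / P K /
P P K K P P / P P P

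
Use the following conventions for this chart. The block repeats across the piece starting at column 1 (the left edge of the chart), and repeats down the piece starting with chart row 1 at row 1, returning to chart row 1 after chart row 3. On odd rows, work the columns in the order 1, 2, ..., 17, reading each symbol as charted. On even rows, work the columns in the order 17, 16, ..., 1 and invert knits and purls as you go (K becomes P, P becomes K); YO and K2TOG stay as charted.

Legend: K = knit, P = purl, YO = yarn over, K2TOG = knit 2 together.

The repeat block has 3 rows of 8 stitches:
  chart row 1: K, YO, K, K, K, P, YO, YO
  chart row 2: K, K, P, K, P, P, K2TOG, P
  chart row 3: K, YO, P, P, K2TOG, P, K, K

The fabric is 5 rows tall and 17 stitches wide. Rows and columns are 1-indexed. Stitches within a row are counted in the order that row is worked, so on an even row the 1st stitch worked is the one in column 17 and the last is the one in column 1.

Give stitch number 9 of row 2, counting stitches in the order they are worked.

== STITCH ==
P

Derivation:
For row 2: chart row = ((2-1) mod 3) + 1 = 2; this is a WS (even) row.
Chart row 2 tiled across columns 1-17: K K P K P P K2TOG P K K P K P P K2TOG P K
Wrong side: read the tiled row from column 17 down to 1 and exchange K with P (leave YO, K2TOG).
Row 2 as worked: P K K2TOG K K P K P P K K2TOG K K P K P P
Counting 9 along the worked row gives P.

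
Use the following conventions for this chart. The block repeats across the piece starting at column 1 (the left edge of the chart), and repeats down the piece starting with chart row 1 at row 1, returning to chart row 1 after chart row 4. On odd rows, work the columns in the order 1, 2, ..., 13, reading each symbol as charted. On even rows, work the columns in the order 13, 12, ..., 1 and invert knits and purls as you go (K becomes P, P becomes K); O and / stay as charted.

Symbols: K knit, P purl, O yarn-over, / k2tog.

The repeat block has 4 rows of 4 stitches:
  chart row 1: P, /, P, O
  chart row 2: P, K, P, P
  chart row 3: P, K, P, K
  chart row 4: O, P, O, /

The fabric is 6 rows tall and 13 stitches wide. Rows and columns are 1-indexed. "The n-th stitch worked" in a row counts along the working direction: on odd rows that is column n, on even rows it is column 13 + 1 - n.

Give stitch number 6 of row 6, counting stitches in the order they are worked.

Stitch:
K

Derivation:
For row 6: chart row = ((6-1) mod 4) + 1 = 2; this is a WS (even) row.
Chart row 2 tiled across columns 1-13: P K P P P K P P P K P P P
WS: work from column 13 back to column 1 (reverse the tiled row), swapping K<->P (O and / unchanged).
Row 6 as worked: K K K P K K K P K K K P K
The 6th stitch worked is K.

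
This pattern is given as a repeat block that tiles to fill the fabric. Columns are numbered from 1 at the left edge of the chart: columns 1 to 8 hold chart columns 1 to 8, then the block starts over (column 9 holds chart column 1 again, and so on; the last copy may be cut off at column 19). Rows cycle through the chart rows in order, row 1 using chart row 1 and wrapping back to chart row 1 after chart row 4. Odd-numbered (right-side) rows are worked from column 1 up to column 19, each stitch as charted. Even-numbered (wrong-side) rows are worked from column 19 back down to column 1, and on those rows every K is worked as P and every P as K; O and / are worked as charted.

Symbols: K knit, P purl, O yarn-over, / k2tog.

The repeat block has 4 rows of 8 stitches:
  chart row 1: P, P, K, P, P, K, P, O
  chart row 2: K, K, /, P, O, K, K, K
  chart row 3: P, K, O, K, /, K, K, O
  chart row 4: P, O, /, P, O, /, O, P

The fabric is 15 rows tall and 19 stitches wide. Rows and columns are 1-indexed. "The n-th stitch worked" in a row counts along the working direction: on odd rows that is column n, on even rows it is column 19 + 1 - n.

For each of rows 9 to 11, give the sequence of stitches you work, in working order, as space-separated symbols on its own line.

== ROWS AS WORKED ==
P P K P P K P O P P K P P K P O P P K
/ P P P P P O K / P P P P P O K / P P
P K O K / K K O P K O K / K K O P K O

Derivation:
Row 9: chart row 1, RS - tile across columns 1-19 and work as-is.
Row 10: chart row 2, WS - tiled (columns 1-19): K K / P O K K K K K / P O K K K K K /; work from column 19 back to 1 with K<->P swapped.
Row 11: chart row 3, RS - tile across columns 1-19 and work as-is.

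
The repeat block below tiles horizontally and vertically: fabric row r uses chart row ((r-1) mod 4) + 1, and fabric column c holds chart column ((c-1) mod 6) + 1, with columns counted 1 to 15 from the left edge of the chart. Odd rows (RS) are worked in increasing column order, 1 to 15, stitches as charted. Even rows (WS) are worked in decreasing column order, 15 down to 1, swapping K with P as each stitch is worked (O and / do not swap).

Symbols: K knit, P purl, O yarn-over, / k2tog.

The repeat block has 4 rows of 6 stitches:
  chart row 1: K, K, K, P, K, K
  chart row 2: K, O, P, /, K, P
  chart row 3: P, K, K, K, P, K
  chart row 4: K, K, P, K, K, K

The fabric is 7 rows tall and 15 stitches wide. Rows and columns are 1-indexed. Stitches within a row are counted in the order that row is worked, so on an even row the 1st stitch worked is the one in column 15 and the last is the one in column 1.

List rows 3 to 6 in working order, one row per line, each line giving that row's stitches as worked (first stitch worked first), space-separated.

Row 3: chart row 3, RS - tile across columns 1-15 and work as-is.
Row 4: chart row 4, WS - tiled (columns 1-15): K K P K K K K K P K K K K K P; work from column 15 back to 1 with K<->P swapped.
Row 5: chart row 1, RS - tile across columns 1-15 and work as-is.
Row 6: chart row 2, WS - tiled (columns 1-15): K O P / K P K O P / K P K O P; work from column 15 back to 1 with K<->P swapped.

Rows as worked:
P K K K P K P K K K P K P K K
K P P P P P K P P P P P K P P
K K K P K K K K K P K K K K K
K O P K P / K O P K P / K O P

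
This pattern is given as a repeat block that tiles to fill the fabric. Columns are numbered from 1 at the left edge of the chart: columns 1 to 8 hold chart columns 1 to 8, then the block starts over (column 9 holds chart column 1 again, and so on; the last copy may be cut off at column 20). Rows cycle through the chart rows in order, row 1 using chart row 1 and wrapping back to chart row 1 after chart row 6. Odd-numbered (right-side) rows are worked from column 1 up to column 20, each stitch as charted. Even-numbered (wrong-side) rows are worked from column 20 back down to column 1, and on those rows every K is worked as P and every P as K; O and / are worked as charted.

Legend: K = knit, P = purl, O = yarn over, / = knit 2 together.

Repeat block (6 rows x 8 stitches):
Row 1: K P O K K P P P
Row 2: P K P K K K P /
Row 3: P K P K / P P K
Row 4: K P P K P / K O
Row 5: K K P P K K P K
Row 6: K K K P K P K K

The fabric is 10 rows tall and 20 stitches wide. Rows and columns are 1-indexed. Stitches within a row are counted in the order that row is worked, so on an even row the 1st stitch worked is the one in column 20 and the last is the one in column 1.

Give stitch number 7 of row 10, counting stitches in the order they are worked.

== STITCH ==
/

Derivation:
For row 10: chart row = ((10-1) mod 6) + 1 = 4; this is a WS (even) row.
Chart row 4 tiled across columns 1-20: K P P K P / K O K P P K P / K O K P P K
Wrong side: read the tiled row from column 20 down to 1 and exchange K with P (leave O, /).
Row 10 as worked: P K K P O P / K P K K P O P / K P K K P
Stitch 7 in working order -> /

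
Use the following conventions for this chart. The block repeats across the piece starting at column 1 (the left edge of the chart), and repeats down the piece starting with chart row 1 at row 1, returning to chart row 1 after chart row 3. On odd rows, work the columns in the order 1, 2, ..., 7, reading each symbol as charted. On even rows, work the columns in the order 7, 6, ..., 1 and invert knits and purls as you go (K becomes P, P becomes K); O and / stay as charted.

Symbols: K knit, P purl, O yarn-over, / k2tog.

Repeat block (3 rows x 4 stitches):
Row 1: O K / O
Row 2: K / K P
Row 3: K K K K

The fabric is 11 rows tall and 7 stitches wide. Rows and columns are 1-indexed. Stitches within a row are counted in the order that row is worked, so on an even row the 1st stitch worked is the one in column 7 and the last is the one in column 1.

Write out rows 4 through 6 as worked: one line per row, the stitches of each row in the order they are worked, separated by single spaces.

Row 4: chart row 1, WS - tiled (columns 1-7): O K / O O K /; work from column 7 back to 1 with K<->P swapped.
Row 5: chart row 2, RS - tile across columns 1-7 and work as-is.
Row 6: chart row 3, WS - tiled (columns 1-7): K K K K K K K; work from column 7 back to 1 with K<->P swapped.

== ROWS AS WORKED ==
/ P O O / P O
K / K P K / K
P P P P P P P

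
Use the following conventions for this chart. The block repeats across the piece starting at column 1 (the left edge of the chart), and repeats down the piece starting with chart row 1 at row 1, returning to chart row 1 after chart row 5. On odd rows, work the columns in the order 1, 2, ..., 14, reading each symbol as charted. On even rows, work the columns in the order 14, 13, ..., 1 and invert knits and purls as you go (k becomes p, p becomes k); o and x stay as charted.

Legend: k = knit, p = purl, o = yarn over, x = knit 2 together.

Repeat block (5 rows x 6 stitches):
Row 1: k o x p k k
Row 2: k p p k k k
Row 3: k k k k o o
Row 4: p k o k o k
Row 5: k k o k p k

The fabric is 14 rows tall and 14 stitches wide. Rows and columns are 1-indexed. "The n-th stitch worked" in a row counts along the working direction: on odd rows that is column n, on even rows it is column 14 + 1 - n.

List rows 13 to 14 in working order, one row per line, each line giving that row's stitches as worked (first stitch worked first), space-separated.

Result:
k k k k o o k k k k o o k k
p k p o p o p k p o p o p k

Derivation:
Row 13: chart row 3, RS - tile across columns 1-14 and work as-is.
Row 14: chart row 4, WS - tiled (columns 1-14): p k o k o k p k o k o k p k; work from column 14 back to 1 with k<->p swapped.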